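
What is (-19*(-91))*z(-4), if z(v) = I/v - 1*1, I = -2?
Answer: -1729/2 ≈ -864.50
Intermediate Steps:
z(v) = -1 - 2/v (z(v) = -2/v - 1*1 = -2/v - 1 = -1 - 2/v)
(-19*(-91))*z(-4) = (-19*(-91))*((-2 - 1*(-4))/(-4)) = 1729*(-(-2 + 4)/4) = 1729*(-¼*2) = 1729*(-½) = -1729/2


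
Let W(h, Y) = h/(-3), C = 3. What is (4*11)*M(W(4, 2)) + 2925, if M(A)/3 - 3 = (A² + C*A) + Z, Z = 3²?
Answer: 12647/3 ≈ 4215.7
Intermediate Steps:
Z = 9
W(h, Y) = -h/3 (W(h, Y) = h*(-⅓) = -h/3)
M(A) = 36 + 3*A² + 9*A (M(A) = 9 + 3*((A² + 3*A) + 9) = 9 + 3*(9 + A² + 3*A) = 9 + (27 + 3*A² + 9*A) = 36 + 3*A² + 9*A)
(4*11)*M(W(4, 2)) + 2925 = (4*11)*(36 + 3*(-⅓*4)² + 9*(-⅓*4)) + 2925 = 44*(36 + 3*(-4/3)² + 9*(-4/3)) + 2925 = 44*(36 + 3*(16/9) - 12) + 2925 = 44*(36 + 16/3 - 12) + 2925 = 44*(88/3) + 2925 = 3872/3 + 2925 = 12647/3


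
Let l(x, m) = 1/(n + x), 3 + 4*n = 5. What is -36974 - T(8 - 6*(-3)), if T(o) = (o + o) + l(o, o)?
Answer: -1962380/53 ≈ -37026.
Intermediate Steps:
n = 1/2 (n = -3/4 + (1/4)*5 = -3/4 + 5/4 = 1/2 ≈ 0.50000)
l(x, m) = 1/(1/2 + x)
T(o) = 2*o + 2/(1 + 2*o) (T(o) = (o + o) + 2/(1 + 2*o) = 2*o + 2/(1 + 2*o))
-36974 - T(8 - 6*(-3)) = -36974 - 2*(1 + (8 - 6*(-3))*(1 + 2*(8 - 6*(-3))))/(1 + 2*(8 - 6*(-3))) = -36974 - 2*(1 + (8 + 18)*(1 + 2*(8 + 18)))/(1 + 2*(8 + 18)) = -36974 - 2*(1 + 26*(1 + 2*26))/(1 + 2*26) = -36974 - 2*(1 + 26*(1 + 52))/(1 + 52) = -36974 - 2*(1 + 26*53)/53 = -36974 - 2*(1 + 1378)/53 = -36974 - 2*1379/53 = -36974 - 1*2758/53 = -36974 - 2758/53 = -1962380/53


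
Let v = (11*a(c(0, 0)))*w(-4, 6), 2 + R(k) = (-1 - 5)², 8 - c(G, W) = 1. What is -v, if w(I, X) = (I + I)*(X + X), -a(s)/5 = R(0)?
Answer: -179520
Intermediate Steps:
c(G, W) = 7 (c(G, W) = 8 - 1*1 = 8 - 1 = 7)
R(k) = 34 (R(k) = -2 + (-1 - 5)² = -2 + (-6)² = -2 + 36 = 34)
a(s) = -170 (a(s) = -5*34 = -170)
w(I, X) = 4*I*X (w(I, X) = (2*I)*(2*X) = 4*I*X)
v = 179520 (v = (11*(-170))*(4*(-4)*6) = -1870*(-96) = 179520)
-v = -1*179520 = -179520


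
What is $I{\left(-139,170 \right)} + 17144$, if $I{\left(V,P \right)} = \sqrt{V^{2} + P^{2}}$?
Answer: $17144 + \sqrt{48221} \approx 17364.0$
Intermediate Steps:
$I{\left(V,P \right)} = \sqrt{P^{2} + V^{2}}$
$I{\left(-139,170 \right)} + 17144 = \sqrt{170^{2} + \left(-139\right)^{2}} + 17144 = \sqrt{28900 + 19321} + 17144 = \sqrt{48221} + 17144 = 17144 + \sqrt{48221}$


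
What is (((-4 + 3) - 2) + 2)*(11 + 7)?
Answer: -18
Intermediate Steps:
(((-4 + 3) - 2) + 2)*(11 + 7) = ((-1 - 2) + 2)*18 = (-3 + 2)*18 = -1*18 = -18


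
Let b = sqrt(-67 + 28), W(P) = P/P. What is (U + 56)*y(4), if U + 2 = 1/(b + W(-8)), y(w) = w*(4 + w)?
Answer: 32*(-55*I + 54*sqrt(39))/(sqrt(39) - I) ≈ 1728.8 - 4.996*I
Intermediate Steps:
W(P) = 1
b = I*sqrt(39) (b = sqrt(-39) = I*sqrt(39) ≈ 6.245*I)
U = -2 + 1/(1 + I*sqrt(39)) (U = -2 + 1/(I*sqrt(39) + 1) = -2 + 1/(1 + I*sqrt(39)) ≈ -1.975 - 0.15613*I)
(U + 56)*y(4) = ((I - 2*sqrt(39))/(sqrt(39) - I) + 56)*(4*(4 + 4)) = (56 + (I - 2*sqrt(39))/(sqrt(39) - I))*(4*8) = (56 + (I - 2*sqrt(39))/(sqrt(39) - I))*32 = 1792 + 32*(I - 2*sqrt(39))/(sqrt(39) - I)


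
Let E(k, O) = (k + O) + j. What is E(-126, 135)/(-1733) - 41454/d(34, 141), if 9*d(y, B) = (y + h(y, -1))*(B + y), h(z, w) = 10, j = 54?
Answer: -46217367/953150 ≈ -48.489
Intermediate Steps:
d(y, B) = (10 + y)*(B + y)/9 (d(y, B) = ((y + 10)*(B + y))/9 = ((10 + y)*(B + y))/9 = (10 + y)*(B + y)/9)
E(k, O) = 54 + O + k (E(k, O) = (k + O) + 54 = (O + k) + 54 = 54 + O + k)
E(-126, 135)/(-1733) - 41454/d(34, 141) = (54 + 135 - 126)/(-1733) - 41454/((1/9)*34**2 + (10/9)*141 + (10/9)*34 + (1/9)*141*34) = 63*(-1/1733) - 41454/((1/9)*1156 + 470/3 + 340/9 + 1598/3) = -63/1733 - 41454/(1156/9 + 470/3 + 340/9 + 1598/3) = -63/1733 - 41454/7700/9 = -63/1733 - 41454*9/7700 = -63/1733 - 26649/550 = -46217367/953150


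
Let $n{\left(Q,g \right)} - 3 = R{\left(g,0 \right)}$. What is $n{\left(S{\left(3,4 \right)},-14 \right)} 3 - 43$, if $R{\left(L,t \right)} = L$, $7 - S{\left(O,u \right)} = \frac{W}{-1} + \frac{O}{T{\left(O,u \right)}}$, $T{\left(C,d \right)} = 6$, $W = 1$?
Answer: $-76$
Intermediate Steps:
$S{\left(O,u \right)} = 8 - \frac{O}{6}$ ($S{\left(O,u \right)} = 7 - \left(1 \frac{1}{-1} + \frac{O}{6}\right) = 7 - \left(1 \left(-1\right) + O \frac{1}{6}\right) = 7 - \left(-1 + \frac{O}{6}\right) = 8 - \frac{O}{6}$)
$n{\left(Q,g \right)} = 3 + g$
$n{\left(S{\left(3,4 \right)},-14 \right)} 3 - 43 = \left(3 - 14\right) 3 - 43 = \left(-11\right) 3 - 43 = -33 - 43 = -76$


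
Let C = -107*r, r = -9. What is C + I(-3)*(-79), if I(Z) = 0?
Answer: 963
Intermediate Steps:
C = 963 (C = -107*(-9) = 963)
C + I(-3)*(-79) = 963 + 0*(-79) = 963 + 0 = 963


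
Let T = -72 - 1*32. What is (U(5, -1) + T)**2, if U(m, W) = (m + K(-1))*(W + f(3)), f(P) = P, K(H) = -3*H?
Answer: 7744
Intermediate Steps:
U(m, W) = (3 + W)*(3 + m) (U(m, W) = (m - 3*(-1))*(W + 3) = (m + 3)*(3 + W) = (3 + m)*(3 + W) = (3 + W)*(3 + m))
T = -104 (T = -72 - 32 = -104)
(U(5, -1) + T)**2 = ((9 + 3*(-1) + 3*5 - 1*5) - 104)**2 = ((9 - 3 + 15 - 5) - 104)**2 = (16 - 104)**2 = (-88)**2 = 7744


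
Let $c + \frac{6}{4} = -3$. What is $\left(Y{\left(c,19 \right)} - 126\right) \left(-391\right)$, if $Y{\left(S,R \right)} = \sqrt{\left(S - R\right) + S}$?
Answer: $49266 - 782 i \sqrt{7} \approx 49266.0 - 2069.0 i$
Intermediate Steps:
$c = - \frac{9}{2}$ ($c = - \frac{3}{2} - 3 = - \frac{9}{2} \approx -4.5$)
$Y{\left(S,R \right)} = \sqrt{- R + 2 S}$
$\left(Y{\left(c,19 \right)} - 126\right) \left(-391\right) = \left(\sqrt{\left(-1\right) 19 + 2 \left(- \frac{9}{2}\right)} - 126\right) \left(-391\right) = \left(\sqrt{-19 - 9} - 126\right) \left(-391\right) = \left(\sqrt{-28} - 126\right) \left(-391\right) = \left(2 i \sqrt{7} - 126\right) \left(-391\right) = \left(-126 + 2 i \sqrt{7}\right) \left(-391\right) = 49266 - 782 i \sqrt{7}$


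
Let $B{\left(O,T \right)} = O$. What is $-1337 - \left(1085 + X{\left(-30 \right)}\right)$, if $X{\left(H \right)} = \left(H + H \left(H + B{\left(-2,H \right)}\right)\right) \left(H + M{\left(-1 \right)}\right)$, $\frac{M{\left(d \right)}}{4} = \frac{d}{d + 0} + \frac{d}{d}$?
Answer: $18038$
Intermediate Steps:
$M{\left(d \right)} = 8$ ($M{\left(d \right)} = 4 \left(\frac{d}{d + 0} + \frac{d}{d}\right) = 4 \left(\frac{d}{d} + 1\right) = 4 \left(1 + 1\right) = 4 \cdot 2 = 8$)
$X{\left(H \right)} = \left(8 + H\right) \left(H + H \left(-2 + H\right)\right)$ ($X{\left(H \right)} = \left(H + H \left(H - 2\right)\right) \left(H + 8\right) = \left(H + H \left(-2 + H\right)\right) \left(8 + H\right) = \left(8 + H\right) \left(H + H \left(-2 + H\right)\right)$)
$-1337 - \left(1085 + X{\left(-30 \right)}\right) = -1337 - \left(1085 - 30 \left(-8 + \left(-30\right)^{2} + 7 \left(-30\right)\right)\right) = -1337 - \left(1085 - 30 \left(-8 + 900 - 210\right)\right) = -1337 - \left(1085 - 20460\right) = -1337 - -19375 = -1337 + \left(-1085 + 20460\right) = -1337 + 19375 = 18038$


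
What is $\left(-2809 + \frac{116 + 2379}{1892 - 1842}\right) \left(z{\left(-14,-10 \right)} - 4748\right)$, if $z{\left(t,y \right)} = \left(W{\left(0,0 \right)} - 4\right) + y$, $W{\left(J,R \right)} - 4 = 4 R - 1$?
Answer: $\frac{131305569}{10} \approx 1.3131 \cdot 10^{7}$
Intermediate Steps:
$W{\left(J,R \right)} = 3 + 4 R$ ($W{\left(J,R \right)} = 4 + \left(4 R - 1\right) = 4 + \left(-1 + 4 R\right) = 3 + 4 R$)
$z{\left(t,y \right)} = -1 + y$ ($z{\left(t,y \right)} = \left(\left(3 + 4 \cdot 0\right) - 4\right) + y = \left(\left(3 + 0\right) - 4\right) + y = \left(3 - 4\right) + y = -1 + y$)
$\left(-2809 + \frac{116 + 2379}{1892 - 1842}\right) \left(z{\left(-14,-10 \right)} - 4748\right) = \left(-2809 + \frac{116 + 2379}{1892 - 1842}\right) \left(\left(-1 - 10\right) - 4748\right) = \left(-2809 + \frac{2495}{50}\right) \left(-11 - 4748\right) = \left(-2809 + 2495 \cdot \frac{1}{50}\right) \left(-4759\right) = \left(-2809 + \frac{499}{10}\right) \left(-4759\right) = \left(- \frac{27591}{10}\right) \left(-4759\right) = \frac{131305569}{10}$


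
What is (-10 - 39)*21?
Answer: -1029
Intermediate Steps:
(-10 - 39)*21 = -49*21 = -1029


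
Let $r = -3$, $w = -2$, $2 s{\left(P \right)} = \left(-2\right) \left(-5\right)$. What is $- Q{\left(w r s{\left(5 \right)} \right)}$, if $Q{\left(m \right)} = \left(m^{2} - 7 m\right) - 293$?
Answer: $-397$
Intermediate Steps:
$s{\left(P \right)} = 5$ ($s{\left(P \right)} = \frac{\left(-2\right) \left(-5\right)}{2} = \frac{1}{2} \cdot 10 = 5$)
$Q{\left(m \right)} = -293 + m^{2} - 7 m$
$- Q{\left(w r s{\left(5 \right)} \right)} = - (-293 + \left(\left(-2\right) \left(-3\right) 5\right)^{2} - 7 \left(-2\right) \left(-3\right) 5) = - (-293 + \left(6 \cdot 5\right)^{2} - 7 \cdot 6 \cdot 5) = - (-293 + 30^{2} - 210) = - (-293 + 900 - 210) = \left(-1\right) 397 = -397$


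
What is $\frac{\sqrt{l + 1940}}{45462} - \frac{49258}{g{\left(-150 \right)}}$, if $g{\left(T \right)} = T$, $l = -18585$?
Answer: $\frac{24629}{75} + \frac{i \sqrt{16645}}{45462} \approx 328.39 + 0.0028379 i$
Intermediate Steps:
$\frac{\sqrt{l + 1940}}{45462} - \frac{49258}{g{\left(-150 \right)}} = \frac{\sqrt{-18585 + 1940}}{45462} - \frac{49258}{-150} = \sqrt{-16645} \cdot \frac{1}{45462} - - \frac{24629}{75} = i \sqrt{16645} \cdot \frac{1}{45462} + \frac{24629}{75} = \frac{i \sqrt{16645}}{45462} + \frac{24629}{75} = \frac{24629}{75} + \frac{i \sqrt{16645}}{45462}$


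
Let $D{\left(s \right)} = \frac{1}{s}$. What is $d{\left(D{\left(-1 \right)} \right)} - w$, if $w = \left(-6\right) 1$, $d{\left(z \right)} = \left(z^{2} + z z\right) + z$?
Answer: $7$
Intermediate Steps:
$d{\left(z \right)} = z + 2 z^{2}$ ($d{\left(z \right)} = \left(z^{2} + z^{2}\right) + z = 2 z^{2} + z = z + 2 z^{2}$)
$w = -6$
$d{\left(D{\left(-1 \right)} \right)} - w = \frac{1 + \frac{2}{-1}}{-1} - -6 = - (1 + 2 \left(-1\right)) + 6 = - (1 - 2) + 6 = \left(-1\right) \left(-1\right) + 6 = 1 + 6 = 7$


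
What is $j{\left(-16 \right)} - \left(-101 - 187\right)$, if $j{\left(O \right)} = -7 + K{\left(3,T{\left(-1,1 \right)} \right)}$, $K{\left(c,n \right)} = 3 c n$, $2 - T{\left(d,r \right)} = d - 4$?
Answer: $344$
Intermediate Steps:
$T{\left(d,r \right)} = 6 - d$ ($T{\left(d,r \right)} = 2 - \left(d - 4\right) = 2 - \left(-4 + d\right) = 6 - d$)
$K{\left(c,n \right)} = 3 c n$
$j{\left(O \right)} = 56$ ($j{\left(O \right)} = -7 + 3 \cdot 3 \left(6 - -1\right) = -7 + 3 \cdot 3 \left(6 + 1\right) = -7 + 3 \cdot 3 \cdot 7 = -7 + 63 = 56$)
$j{\left(-16 \right)} - \left(-101 - 187\right) = 56 - \left(-101 - 187\right) = 56 - -288 = 56 + 288 = 344$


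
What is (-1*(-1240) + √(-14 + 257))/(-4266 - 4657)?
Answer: -1240/8923 - 9*√3/8923 ≈ -0.14071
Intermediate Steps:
(-1*(-1240) + √(-14 + 257))/(-4266 - 4657) = (1240 + √243)/(-8923) = (1240 + 9*√3)*(-1/8923) = -1240/8923 - 9*√3/8923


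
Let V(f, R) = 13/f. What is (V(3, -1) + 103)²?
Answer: 103684/9 ≈ 11520.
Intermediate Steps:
(V(3, -1) + 103)² = (13/3 + 103)² = (322/3)² = 103684/9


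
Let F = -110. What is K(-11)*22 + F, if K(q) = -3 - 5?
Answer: -286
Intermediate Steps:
K(q) = -8
K(-11)*22 + F = -8*22 - 110 = -176 - 110 = -286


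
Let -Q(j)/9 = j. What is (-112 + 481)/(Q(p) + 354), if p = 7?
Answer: 123/97 ≈ 1.2680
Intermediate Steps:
Q(j) = -9*j
(-112 + 481)/(Q(p) + 354) = (-112 + 481)/(-9*7 + 354) = 369/(-63 + 354) = 369/291 = 369*(1/291) = 123/97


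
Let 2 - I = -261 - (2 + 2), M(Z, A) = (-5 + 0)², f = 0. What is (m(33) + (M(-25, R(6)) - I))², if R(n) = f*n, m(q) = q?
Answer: 43681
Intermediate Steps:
R(n) = 0 (R(n) = 0*n = 0)
M(Z, A) = 25 (M(Z, A) = (-5)² = 25)
I = 267 (I = 2 - (-261 - (2 + 2)) = 2 - (-261 - 4) = 2 - 1*(-265) = 2 + 265 = 267)
(m(33) + (M(-25, R(6)) - I))² = (33 + (25 - 1*267))² = (33 + (25 - 267))² = (33 - 242)² = (-209)² = 43681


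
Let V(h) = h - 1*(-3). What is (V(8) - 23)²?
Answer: 144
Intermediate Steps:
V(h) = 3 + h (V(h) = h + 3 = 3 + h)
(V(8) - 23)² = ((3 + 8) - 23)² = (11 - 23)² = (-12)² = 144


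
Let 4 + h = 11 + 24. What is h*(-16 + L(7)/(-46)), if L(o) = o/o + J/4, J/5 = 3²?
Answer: -92783/184 ≈ -504.26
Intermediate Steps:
J = 45 (J = 5*3² = 5*9 = 45)
h = 31 (h = -4 + (11 + 24) = -4 + 35 = 31)
L(o) = 49/4 (L(o) = o/o + 45/4 = 1 + 45*(¼) = 1 + 45/4 = 49/4)
h*(-16 + L(7)/(-46)) = 31*(-16 + (49/4)/(-46)) = 31*(-16 + (49/4)*(-1/46)) = 31*(-16 - 49/184) = 31*(-2993/184) = -92783/184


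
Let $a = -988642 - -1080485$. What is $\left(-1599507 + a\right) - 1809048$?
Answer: $-3316712$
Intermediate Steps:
$a = 91843$ ($a = -988642 + 1080485 = 91843$)
$\left(-1599507 + a\right) - 1809048 = \left(-1599507 + 91843\right) - 1809048 = -1507664 - 1809048 = -3316712$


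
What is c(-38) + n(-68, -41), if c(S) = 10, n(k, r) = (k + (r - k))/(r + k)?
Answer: 1131/109 ≈ 10.376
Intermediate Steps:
n(k, r) = r/(k + r)
c(-38) + n(-68, -41) = 10 - 41/(-68 - 41) = 10 - 41/(-109) = 10 - 41*(-1/109) = 10 + 41/109 = 1131/109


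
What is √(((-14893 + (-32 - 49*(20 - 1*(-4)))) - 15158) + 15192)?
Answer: I*√16067 ≈ 126.76*I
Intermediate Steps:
√(((-14893 + (-32 - 49*(20 - 1*(-4)))) - 15158) + 15192) = √(((-14893 + (-32 - 49*(20 + 4))) - 15158) + 15192) = √(((-14893 + (-32 - 49*24)) - 15158) + 15192) = √(((-14893 + (-32 - 1176)) - 15158) + 15192) = √(((-14893 - 1208) - 15158) + 15192) = √((-16101 - 15158) + 15192) = √(-31259 + 15192) = √(-16067) = I*√16067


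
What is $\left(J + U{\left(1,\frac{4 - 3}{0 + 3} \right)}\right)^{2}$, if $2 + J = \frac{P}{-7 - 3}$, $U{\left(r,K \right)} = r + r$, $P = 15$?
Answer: $\frac{9}{4} \approx 2.25$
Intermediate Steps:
$U{\left(r,K \right)} = 2 r$
$J = - \frac{7}{2}$ ($J = -2 + \frac{15}{-7 - 3} = -2 + \frac{15}{-10} = -2 + 15 \left(- \frac{1}{10}\right) = -2 - \frac{3}{2} = - \frac{7}{2} \approx -3.5$)
$\left(J + U{\left(1,\frac{4 - 3}{0 + 3} \right)}\right)^{2} = \left(- \frac{7}{2} + 2 \cdot 1\right)^{2} = \left(- \frac{7}{2} + 2\right)^{2} = \left(- \frac{3}{2}\right)^{2} = \frac{9}{4}$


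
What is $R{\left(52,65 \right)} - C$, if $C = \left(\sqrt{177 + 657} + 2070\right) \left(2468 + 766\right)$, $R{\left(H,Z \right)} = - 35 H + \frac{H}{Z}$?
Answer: $- \frac{33480996}{5} - 3234 \sqrt{834} \approx -6.7896 \cdot 10^{6}$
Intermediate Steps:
$C = 6694380 + 3234 \sqrt{834}$ ($C = \left(\sqrt{834} + 2070\right) 3234 = \left(2070 + \sqrt{834}\right) 3234 = 6694380 + 3234 \sqrt{834} \approx 6.7878 \cdot 10^{6}$)
$R{\left(52,65 \right)} - C = \left(\left(-35\right) 52 + \frac{52}{65}\right) - \left(6694380 + 3234 \sqrt{834}\right) = \left(-1820 + 52 \cdot \frac{1}{65}\right) - \left(6694380 + 3234 \sqrt{834}\right) = \left(-1820 + \frac{4}{5}\right) - \left(6694380 + 3234 \sqrt{834}\right) = - \frac{9096}{5} - \left(6694380 + 3234 \sqrt{834}\right) = - \frac{33480996}{5} - 3234 \sqrt{834}$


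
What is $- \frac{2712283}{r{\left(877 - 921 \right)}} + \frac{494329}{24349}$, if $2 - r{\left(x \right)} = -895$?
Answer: $- \frac{5045997358}{1680081} \approx -3003.4$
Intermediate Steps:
$r{\left(x \right)} = 897$ ($r{\left(x \right)} = 2 - -895 = 2 + 895 = 897$)
$- \frac{2712283}{r{\left(877 - 921 \right)}} + \frac{494329}{24349} = - \frac{2712283}{897} + \frac{494329}{24349} = - \frac{5045997358}{1680081}$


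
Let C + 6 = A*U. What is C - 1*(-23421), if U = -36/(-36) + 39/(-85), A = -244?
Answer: 1979051/85 ≈ 23283.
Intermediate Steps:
U = 46/85 (U = -36*(-1/36) + 39*(-1/85) = 1 - 39/85 = 46/85 ≈ 0.54118)
C = -11734/85 (C = -6 - 244*46/85 = -6 - 11224/85 = -11734/85 ≈ -138.05)
C - 1*(-23421) = -11734/85 - 1*(-23421) = -11734/85 + 23421 = 1979051/85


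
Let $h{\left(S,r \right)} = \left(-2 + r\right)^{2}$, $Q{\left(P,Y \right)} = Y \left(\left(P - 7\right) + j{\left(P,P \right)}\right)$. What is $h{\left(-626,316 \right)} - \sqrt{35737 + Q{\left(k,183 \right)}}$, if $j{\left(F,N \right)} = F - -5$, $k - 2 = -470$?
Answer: $98596 - i \sqrt{135917} \approx 98596.0 - 368.67 i$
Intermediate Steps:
$k = -468$ ($k = 2 - 470 = -468$)
$j{\left(F,N \right)} = 5 + F$ ($j{\left(F,N \right)} = F + 5 = 5 + F$)
$Q{\left(P,Y \right)} = Y \left(-2 + 2 P\right)$ ($Q{\left(P,Y \right)} = Y \left(\left(P - 7\right) + \left(5 + P\right)\right) = Y \left(\left(-7 + P\right) + \left(5 + P\right)\right) = Y \left(-2 + 2 P\right)$)
$h{\left(-626,316 \right)} - \sqrt{35737 + Q{\left(k,183 \right)}} = \left(-2 + 316\right)^{2} - \sqrt{35737 + 2 \cdot 183 \left(-1 - 468\right)} = 314^{2} - \sqrt{35737 + 2 \cdot 183 \left(-469\right)} = 98596 - \sqrt{35737 - 171654} = 98596 - \sqrt{-135917} = 98596 - i \sqrt{135917}$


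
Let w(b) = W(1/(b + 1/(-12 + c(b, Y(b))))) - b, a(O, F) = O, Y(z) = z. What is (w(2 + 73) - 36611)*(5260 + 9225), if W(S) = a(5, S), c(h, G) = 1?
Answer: -531324285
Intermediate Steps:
W(S) = 5
w(b) = 5 - b
(w(2 + 73) - 36611)*(5260 + 9225) = ((5 - (2 + 73)) - 36611)*(5260 + 9225) = ((5 - 1*75) - 36611)*14485 = ((5 - 75) - 36611)*14485 = (-70 - 36611)*14485 = -36681*14485 = -531324285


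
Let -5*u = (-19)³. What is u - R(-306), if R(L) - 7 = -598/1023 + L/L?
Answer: 6978827/5115 ≈ 1364.4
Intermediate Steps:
R(L) = 7586/1023 (R(L) = 7 + (-598/1023 + L/L) = 7 + (-598*1/1023 + 1) = 7 + (-598/1023 + 1) = 7 + 425/1023 = 7586/1023)
u = 6859/5 (u = -⅕*(-19)³ = -⅕*(-6859) = 6859/5 ≈ 1371.8)
u - R(-306) = 6859/5 - 1*7586/1023 = 6859/5 - 7586/1023 = 6978827/5115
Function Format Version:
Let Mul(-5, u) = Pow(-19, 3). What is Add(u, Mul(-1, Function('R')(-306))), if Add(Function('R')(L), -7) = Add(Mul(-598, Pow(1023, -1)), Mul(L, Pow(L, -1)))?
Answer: Rational(6978827, 5115) ≈ 1364.4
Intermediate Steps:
Function('R')(L) = Rational(7586, 1023) (Function('R')(L) = Add(7, Add(Mul(-598, Pow(1023, -1)), Mul(L, Pow(L, -1)))) = Add(7, Add(Mul(-598, Rational(1, 1023)), 1)) = Add(7, Add(Rational(-598, 1023), 1)) = Add(7, Rational(425, 1023)) = Rational(7586, 1023))
u = Rational(6859, 5) (u = Mul(Rational(-1, 5), Pow(-19, 3)) = Mul(Rational(-1, 5), -6859) = Rational(6859, 5) ≈ 1371.8)
Add(u, Mul(-1, Function('R')(-306))) = Add(Rational(6859, 5), Mul(-1, Rational(7586, 1023))) = Add(Rational(6859, 5), Rational(-7586, 1023)) = Rational(6978827, 5115)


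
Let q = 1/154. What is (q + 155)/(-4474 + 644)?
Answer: -23871/589820 ≈ -0.040472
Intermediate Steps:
q = 1/154 ≈ 0.0064935
(q + 155)/(-4474 + 644) = (1/154 + 155)/(-4474 + 644) = (23871/154)/(-3830) = (23871/154)*(-1/3830) = -23871/589820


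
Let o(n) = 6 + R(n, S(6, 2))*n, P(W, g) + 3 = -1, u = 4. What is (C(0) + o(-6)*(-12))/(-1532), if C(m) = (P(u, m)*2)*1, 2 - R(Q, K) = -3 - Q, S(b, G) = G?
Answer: 38/383 ≈ 0.099217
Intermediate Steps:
P(W, g) = -4 (P(W, g) = -3 - 1 = -4)
R(Q, K) = 5 + Q (R(Q, K) = 2 - (-3 - Q) = 2 + (3 + Q) = 5 + Q)
o(n) = 6 + n*(5 + n) (o(n) = 6 + (5 + n)*n = 6 + n*(5 + n))
C(m) = -8 (C(m) = -4*2*1 = -8*1 = -8)
(C(0) + o(-6)*(-12))/(-1532) = (-8 + (6 - 6*(5 - 6))*(-12))/(-1532) = (-8 + (6 - 6*(-1))*(-12))*(-1/1532) = (-8 + (6 + 6)*(-12))*(-1/1532) = (-8 + 12*(-12))*(-1/1532) = (-8 - 144)*(-1/1532) = -152*(-1/1532) = 38/383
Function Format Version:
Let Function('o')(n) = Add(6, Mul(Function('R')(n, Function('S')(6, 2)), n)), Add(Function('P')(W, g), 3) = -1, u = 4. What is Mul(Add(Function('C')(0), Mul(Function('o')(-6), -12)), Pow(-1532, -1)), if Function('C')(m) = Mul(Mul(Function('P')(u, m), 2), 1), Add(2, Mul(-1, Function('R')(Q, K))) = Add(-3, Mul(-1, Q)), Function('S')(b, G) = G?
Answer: Rational(38, 383) ≈ 0.099217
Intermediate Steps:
Function('P')(W, g) = -4 (Function('P')(W, g) = Add(-3, -1) = -4)
Function('R')(Q, K) = Add(5, Q) (Function('R')(Q, K) = Add(2, Mul(-1, Add(-3, Mul(-1, Q)))) = Add(2, Add(3, Q)) = Add(5, Q))
Function('o')(n) = Add(6, Mul(n, Add(5, n))) (Function('o')(n) = Add(6, Mul(Add(5, n), n)) = Add(6, Mul(n, Add(5, n))))
Function('C')(m) = -8 (Function('C')(m) = Mul(Mul(-4, 2), 1) = Mul(-8, 1) = -8)
Mul(Add(Function('C')(0), Mul(Function('o')(-6), -12)), Pow(-1532, -1)) = Mul(Add(-8, Mul(Add(6, Mul(-6, Add(5, -6))), -12)), Pow(-1532, -1)) = Mul(Add(-8, Mul(Add(6, Mul(-6, -1)), -12)), Rational(-1, 1532)) = Mul(Add(-8, Mul(Add(6, 6), -12)), Rational(-1, 1532)) = Mul(Add(-8, Mul(12, -12)), Rational(-1, 1532)) = Mul(Add(-8, -144), Rational(-1, 1532)) = Mul(-152, Rational(-1, 1532)) = Rational(38, 383)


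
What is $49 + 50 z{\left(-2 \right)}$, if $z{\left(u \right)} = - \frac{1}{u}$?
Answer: $74$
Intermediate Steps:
$49 + 50 z{\left(-2 \right)} = 49 + 50 \left(- \frac{1}{-2}\right) = 49 + 50 \left(\left(-1\right) \left(- \frac{1}{2}\right)\right) = 49 + 50 \cdot \frac{1}{2} = 49 + 25 = 74$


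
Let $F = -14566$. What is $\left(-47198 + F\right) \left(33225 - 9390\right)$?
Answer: $-1472144940$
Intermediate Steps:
$\left(-47198 + F\right) \left(33225 - 9390\right) = \left(-47198 - 14566\right) \left(33225 - 9390\right) = \left(-61764\right) 23835 = -1472144940$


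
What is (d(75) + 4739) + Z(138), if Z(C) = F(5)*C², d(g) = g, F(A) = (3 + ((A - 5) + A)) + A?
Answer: 252386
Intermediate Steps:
F(A) = -2 + 3*A (F(A) = (3 + ((-5 + A) + A)) + A = (3 + (-5 + 2*A)) + A = (-2 + 2*A) + A = -2 + 3*A)
Z(C) = 13*C² (Z(C) = (-2 + 3*5)*C² = (-2 + 15)*C² = 13*C²)
(d(75) + 4739) + Z(138) = (75 + 4739) + 13*138² = 4814 + 13*19044 = 4814 + 247572 = 252386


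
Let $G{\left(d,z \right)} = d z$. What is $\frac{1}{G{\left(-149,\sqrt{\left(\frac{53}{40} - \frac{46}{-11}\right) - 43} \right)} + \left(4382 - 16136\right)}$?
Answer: $- \frac{574640}{6795012993} + \frac{298 i \sqrt{201630}}{20385038979} \approx -8.4568 \cdot 10^{-5} + 6.5642 \cdot 10^{-6} i$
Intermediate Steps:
$\frac{1}{G{\left(-149,\sqrt{\left(\frac{53}{40} - \frac{46}{-11}\right) - 43} \right)} + \left(4382 - 16136\right)} = \frac{1}{- 149 \sqrt{\left(\frac{53}{40} - \frac{46}{-11}\right) - 43} + \left(4382 - 16136\right)} = \frac{1}{- 149 \sqrt{\left(53 \cdot \frac{1}{40} - - \frac{46}{11}\right) - 43} + \left(4382 - 16136\right)} = \frac{1}{- 149 \sqrt{\left(\frac{53}{40} + \frac{46}{11}\right) - 43} - 11754} = \frac{1}{- 149 \sqrt{\frac{2423}{440} - 43} - 11754} = \frac{1}{- 149 \sqrt{- \frac{16497}{440}} - 11754} = \frac{1}{- 149 \frac{3 i \sqrt{201630}}{220} - 11754} = \frac{1}{- \frac{447 i \sqrt{201630}}{220} - 11754} = \frac{1}{-11754 - \frac{447 i \sqrt{201630}}{220}}$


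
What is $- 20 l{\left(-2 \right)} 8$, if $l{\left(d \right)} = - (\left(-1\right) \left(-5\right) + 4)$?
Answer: $1440$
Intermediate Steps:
$l{\left(d \right)} = -9$ ($l{\left(d \right)} = - (5 + 4) = \left(-1\right) 9 = -9$)
$- 20 l{\left(-2 \right)} 8 = \left(-20\right) \left(-9\right) 8 = 180 \cdot 8 = 1440$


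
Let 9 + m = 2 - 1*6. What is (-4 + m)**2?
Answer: 289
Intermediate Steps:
m = -13 (m = -9 + (2 - 1*6) = -9 + (2 - 6) = -9 - 4 = -13)
(-4 + m)**2 = (-4 - 13)**2 = (-17)**2 = 289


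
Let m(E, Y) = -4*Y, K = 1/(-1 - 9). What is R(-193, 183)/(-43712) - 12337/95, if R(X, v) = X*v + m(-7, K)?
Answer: -535919677/4152640 ≈ -129.06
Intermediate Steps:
K = -⅒ (K = 1/(-10) = -⅒ ≈ -0.10000)
R(X, v) = ⅖ + X*v (R(X, v) = X*v - 4*(-⅒) = X*v + ⅖ = ⅖ + X*v)
R(-193, 183)/(-43712) - 12337/95 = (⅖ - 193*183)/(-43712) - 12337/95 = (⅖ - 35319)*(-1/43712) - 12337*1/95 = -176593/5*(-1/43712) - 12337/95 = 176593/218560 - 12337/95 = -535919677/4152640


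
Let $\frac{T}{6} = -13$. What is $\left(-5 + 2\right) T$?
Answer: $234$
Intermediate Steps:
$T = -78$ ($T = 6 \left(-13\right) = -78$)
$\left(-5 + 2\right) T = \left(-5 + 2\right) \left(-78\right) = \left(-3\right) \left(-78\right) = 234$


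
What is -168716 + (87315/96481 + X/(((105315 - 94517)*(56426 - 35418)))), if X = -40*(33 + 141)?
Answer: -230782984985342929/1367885813294 ≈ -1.6872e+5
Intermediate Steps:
X = -6960 (X = -40*174 = -6960)
-168716 + (87315/96481 + X/(((105315 - 94517)*(56426 - 35418)))) = -168716 + (87315/96481 - 6960*1/((56426 - 35418)*(105315 - 94517))) = -168716 + (87315*(1/96481) - 6960/(10798*21008)) = -168716 + (87315/96481 - 6960/226844384) = -168716 + (87315/96481 - 6960*1/226844384) = -168716 + (87315/96481 - 435/14177774) = -168716 + 1237890367575/1367885813294 = -230782984985342929/1367885813294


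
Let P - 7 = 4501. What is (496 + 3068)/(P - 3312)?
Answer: 891/299 ≈ 2.9799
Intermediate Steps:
P = 4508 (P = 7 + 4501 = 4508)
(496 + 3068)/(P - 3312) = (496 + 3068)/(4508 - 3312) = 3564/1196 = 3564*(1/1196) = 891/299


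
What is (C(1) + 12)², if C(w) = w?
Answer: 169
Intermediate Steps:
(C(1) + 12)² = (1 + 12)² = 13² = 169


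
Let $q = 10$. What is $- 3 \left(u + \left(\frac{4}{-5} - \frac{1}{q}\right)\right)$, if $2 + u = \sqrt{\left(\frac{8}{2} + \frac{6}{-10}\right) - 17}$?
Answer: $\frac{87}{10} - \frac{6 i \sqrt{85}}{5} \approx 8.7 - 11.063 i$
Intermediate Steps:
$u = -2 + \frac{2 i \sqrt{85}}{5}$ ($u = -2 + \sqrt{\left(\frac{8}{2} + \frac{6}{-10}\right) - 17} = -2 + \sqrt{\left(8 \cdot \frac{1}{2} + 6 \left(- \frac{1}{10}\right)\right) - 17} = -2 + \sqrt{\left(4 - \frac{3}{5}\right) - 17} = -2 + \sqrt{\frac{17}{5} - 17} = -2 + \sqrt{- \frac{68}{5}} = -2 + \frac{2 i \sqrt{85}}{5} \approx -2.0 + 3.6878 i$)
$- 3 \left(u + \left(\frac{4}{-5} - \frac{1}{q}\right)\right) = - 3 \left(\left(-2 + \frac{2 i \sqrt{85}}{5}\right) + \left(\frac{4}{-5} - \frac{1}{10}\right)\right) = - 3 \left(\left(-2 + \frac{2 i \sqrt{85}}{5}\right) + \left(4 \left(- \frac{1}{5}\right) - \frac{1}{10}\right)\right) = - 3 \left(\left(-2 + \frac{2 i \sqrt{85}}{5}\right) - \frac{9}{10}\right) = - 3 \left(- \frac{29}{10} + \frac{2 i \sqrt{85}}{5}\right) = \frac{87}{10} - \frac{6 i \sqrt{85}}{5}$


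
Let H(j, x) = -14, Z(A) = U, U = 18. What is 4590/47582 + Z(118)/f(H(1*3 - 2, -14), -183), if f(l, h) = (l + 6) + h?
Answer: 10107/4544081 ≈ 0.0022242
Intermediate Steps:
Z(A) = 18
f(l, h) = 6 + h + l (f(l, h) = (6 + l) + h = 6 + h + l)
4590/47582 + Z(118)/f(H(1*3 - 2, -14), -183) = 4590/47582 + 18/(6 - 183 - 14) = 4590*(1/47582) + 18/(-191) = 2295/23791 + 18*(-1/191) = 2295/23791 - 18/191 = 10107/4544081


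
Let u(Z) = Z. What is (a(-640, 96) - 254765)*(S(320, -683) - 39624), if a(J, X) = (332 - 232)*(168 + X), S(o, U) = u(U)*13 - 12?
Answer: 11079127975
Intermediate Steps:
S(o, U) = -12 + 13*U (S(o, U) = U*13 - 12 = 13*U - 12 = -12 + 13*U)
a(J, X) = 16800 + 100*X (a(J, X) = 100*(168 + X) = 16800 + 100*X)
(a(-640, 96) - 254765)*(S(320, -683) - 39624) = ((16800 + 100*96) - 254765)*((-12 + 13*(-683)) - 39624) = ((16800 + 9600) - 254765)*((-12 - 8879) - 39624) = (26400 - 254765)*(-8891 - 39624) = -228365*(-48515) = 11079127975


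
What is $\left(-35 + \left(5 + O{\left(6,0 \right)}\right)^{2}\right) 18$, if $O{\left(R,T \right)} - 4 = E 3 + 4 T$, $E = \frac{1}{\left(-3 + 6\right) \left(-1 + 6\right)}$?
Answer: $\frac{22338}{25} \approx 893.52$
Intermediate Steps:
$E = \frac{1}{15}$ ($E = \frac{1}{3 \cdot 5} = \frac{1}{15} \approx 0.066667$)
$O{\left(R,T \right)} = \frac{21}{5} + 4 T$ ($O{\left(R,T \right)} = 4 + \left(\frac{1}{15} \cdot 3 + 4 T\right) = 4 + \left(\frac{1}{5} + 4 T\right) = \frac{21}{5} + 4 T$)
$\left(-35 + \left(5 + O{\left(6,0 \right)}\right)^{2}\right) 18 = \left(-35 + \left(5 + \left(\frac{21}{5} + 4 \cdot 0\right)\right)^{2}\right) 18 = \left(-35 + \left(5 + \left(\frac{21}{5} + 0\right)\right)^{2}\right) 18 = \left(-35 + \left(5 + \frac{21}{5}\right)^{2}\right) 18 = \left(-35 + \left(\frac{46}{5}\right)^{2}\right) 18 = \left(-35 + \frac{2116}{25}\right) 18 = \frac{1241}{25} \cdot 18 = \frac{22338}{25}$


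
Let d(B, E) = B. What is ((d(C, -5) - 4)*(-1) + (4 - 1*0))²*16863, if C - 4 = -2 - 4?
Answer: 1686300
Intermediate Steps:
C = -2 (C = 4 + (-2 - 4) = 4 - 6 = -2)
((d(C, -5) - 4)*(-1) + (4 - 1*0))²*16863 = ((-2 - 4)*(-1) + (4 - 1*0))²*16863 = (-6*(-1) + (4 + 0))²*16863 = (6 + 4)²*16863 = 10²*16863 = 100*16863 = 1686300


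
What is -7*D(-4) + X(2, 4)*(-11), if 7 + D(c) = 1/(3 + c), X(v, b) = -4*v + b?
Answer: 100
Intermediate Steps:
X(v, b) = b - 4*v
D(c) = -7 + 1/(3 + c)
-7*D(-4) + X(2, 4)*(-11) = -7*(-20 - 7*(-4))/(3 - 4) + (4 - 4*2)*(-11) = -7*(-20 + 28)/(-1) + (4 - 8)*(-11) = -(-7)*8 - 4*(-11) = -7*(-8) + 44 = 56 + 44 = 100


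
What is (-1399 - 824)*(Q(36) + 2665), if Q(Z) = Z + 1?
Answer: -6006546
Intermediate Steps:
Q(Z) = 1 + Z
(-1399 - 824)*(Q(36) + 2665) = (-1399 - 824)*((1 + 36) + 2665) = -2223*(37 + 2665) = -2223*2702 = -6006546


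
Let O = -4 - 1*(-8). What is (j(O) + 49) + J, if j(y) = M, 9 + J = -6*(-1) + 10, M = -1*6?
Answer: 50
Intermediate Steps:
M = -6
O = 4 (O = -4 + 8 = 4)
J = 7 (J = -9 + (-6*(-1) + 10) = -9 + (6 + 10) = -9 + 16 = 7)
j(y) = -6
(j(O) + 49) + J = (-6 + 49) + 7 = 43 + 7 = 50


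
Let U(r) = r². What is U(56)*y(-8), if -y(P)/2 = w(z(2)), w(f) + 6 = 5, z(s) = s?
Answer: 6272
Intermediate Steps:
w(f) = -1 (w(f) = -6 + 5 = -1)
y(P) = 2 (y(P) = -2*(-1) = 2)
U(56)*y(-8) = 56²*2 = 3136*2 = 6272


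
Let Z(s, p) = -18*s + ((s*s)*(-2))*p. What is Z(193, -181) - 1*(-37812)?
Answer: 13518476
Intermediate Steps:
Z(s, p) = -18*s - 2*p*s² (Z(s, p) = -18*s + (s²*(-2))*p = -18*s + (-2*s²)*p = -18*s - 2*p*s²)
Z(193, -181) - 1*(-37812) = -2*193*(9 - 181*193) - 1*(-37812) = -2*193*(9 - 34933) + 37812 = -2*193*(-34924) + 37812 = 13480664 + 37812 = 13518476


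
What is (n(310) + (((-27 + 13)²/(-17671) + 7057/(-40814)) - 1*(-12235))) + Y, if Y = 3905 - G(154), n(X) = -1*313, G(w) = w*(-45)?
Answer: 16412766279067/721224194 ≈ 22757.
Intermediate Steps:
G(w) = -45*w
n(X) = -313
Y = 10835 (Y = 3905 - (-45)*154 = 3905 - 1*(-6930) = 3905 + 6930 = 10835)
(n(310) + (((-27 + 13)²/(-17671) + 7057/(-40814)) - 1*(-12235))) + Y = (-313 + (((-27 + 13)²/(-17671) + 7057/(-40814)) - 1*(-12235))) + 10835 = (-313 + (((-14)²*(-1/17671) + 7057*(-1/40814)) + 12235)) + 10835 = (-313 + ((196*(-1/17671) - 7057/40814) + 12235)) + 10835 = (-313 + ((-196/17671 - 7057/40814) + 12235)) + 10835 = (-313 + (-132703791/721224194 + 12235)) + 10835 = (-313 + 8824045309799/721224194) + 10835 = 8598302137077/721224194 + 10835 = 16412766279067/721224194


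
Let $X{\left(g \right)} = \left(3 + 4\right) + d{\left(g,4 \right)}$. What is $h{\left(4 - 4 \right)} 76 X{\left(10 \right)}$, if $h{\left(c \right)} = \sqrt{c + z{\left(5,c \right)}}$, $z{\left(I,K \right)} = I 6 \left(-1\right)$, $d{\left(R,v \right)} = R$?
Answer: $1292 i \sqrt{30} \approx 7076.6 i$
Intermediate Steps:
$X{\left(g \right)} = 7 + g$ ($X{\left(g \right)} = \left(3 + 4\right) + g = 7 + g$)
$z{\left(I,K \right)} = - 6 I$ ($z{\left(I,K \right)} = 6 I \left(-1\right) = - 6 I$)
$h{\left(c \right)} = \sqrt{-30 + c}$ ($h{\left(c \right)} = \sqrt{c - 30} = \sqrt{-30 + c}$)
$h{\left(4 - 4 \right)} 76 X{\left(10 \right)} = \sqrt{-30 + \left(4 - 4\right)} 76 \left(7 + 10\right) = \sqrt{-30 + 0} \cdot 76 \cdot 17 = \sqrt{-30} \cdot 76 \cdot 17 = i \sqrt{30} \cdot 76 \cdot 17 = 76 i \sqrt{30} \cdot 17 = 1292 i \sqrt{30}$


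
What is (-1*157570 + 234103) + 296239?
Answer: 372772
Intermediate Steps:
(-1*157570 + 234103) + 296239 = (-157570 + 234103) + 296239 = 76533 + 296239 = 372772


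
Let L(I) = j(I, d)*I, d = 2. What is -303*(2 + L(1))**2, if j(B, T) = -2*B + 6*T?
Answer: -43632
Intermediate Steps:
L(I) = I*(12 - 2*I) (L(I) = (-2*I + 6*2)*I = (-2*I + 12)*I = (12 - 2*I)*I = I*(12 - 2*I))
-303*(2 + L(1))**2 = -303*(2 + 2*1*(6 - 1*1))**2 = -303*(2 + 2*1*(6 - 1))**2 = -303*(2 + 2*1*5)**2 = -303*(2 + 10)**2 = -303*12**2 = -303*144 = -43632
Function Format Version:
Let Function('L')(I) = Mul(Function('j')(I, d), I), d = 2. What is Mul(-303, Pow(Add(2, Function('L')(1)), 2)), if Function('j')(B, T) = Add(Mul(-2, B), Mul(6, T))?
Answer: -43632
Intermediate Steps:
Function('L')(I) = Mul(I, Add(12, Mul(-2, I))) (Function('L')(I) = Mul(Add(Mul(-2, I), Mul(6, 2)), I) = Mul(Add(Mul(-2, I), 12), I) = Mul(Add(12, Mul(-2, I)), I) = Mul(I, Add(12, Mul(-2, I))))
Mul(-303, Pow(Add(2, Function('L')(1)), 2)) = Mul(-303, Pow(Add(2, Mul(2, 1, Add(6, Mul(-1, 1)))), 2)) = Mul(-303, Pow(Add(2, Mul(2, 1, Add(6, -1))), 2)) = Mul(-303, Pow(Add(2, Mul(2, 1, 5)), 2)) = Mul(-303, Pow(Add(2, 10), 2)) = Mul(-303, Pow(12, 2)) = Mul(-303, 144) = -43632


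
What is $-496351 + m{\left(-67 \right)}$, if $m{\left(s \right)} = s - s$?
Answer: $-496351$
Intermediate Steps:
$m{\left(s \right)} = 0$
$-496351 + m{\left(-67 \right)} = -496351 + 0 = -496351$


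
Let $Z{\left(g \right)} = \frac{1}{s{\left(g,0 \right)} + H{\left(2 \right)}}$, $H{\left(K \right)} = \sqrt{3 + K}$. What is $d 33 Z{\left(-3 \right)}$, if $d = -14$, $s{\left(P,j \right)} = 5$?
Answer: $- \frac{231}{2} + \frac{231 \sqrt{5}}{10} \approx -63.847$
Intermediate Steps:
$Z{\left(g \right)} = \frac{1}{5 + \sqrt{5}}$ ($Z{\left(g \right)} = \frac{1}{5 + \sqrt{3 + 2}} = \frac{1}{5 + \sqrt{5}}$)
$d 33 Z{\left(-3 \right)} = \left(-14\right) 33 \left(\frac{1}{4} - \frac{\sqrt{5}}{20}\right) = - 462 \left(\frac{1}{4} - \frac{\sqrt{5}}{20}\right) = - \frac{231}{2} + \frac{231 \sqrt{5}}{10}$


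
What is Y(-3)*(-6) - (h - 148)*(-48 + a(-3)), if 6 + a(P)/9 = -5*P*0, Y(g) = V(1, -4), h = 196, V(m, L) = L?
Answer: 4920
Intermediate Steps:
Y(g) = -4
a(P) = -54 (a(P) = -54 + 9*(-5*P*0) = -54 + 9*0 = -54 + 0 = -54)
Y(-3)*(-6) - (h - 148)*(-48 + a(-3)) = -4*(-6) - (196 - 148)*(-48 - 54) = 24 - 48*(-102) = 24 - 1*(-4896) = 24 + 4896 = 4920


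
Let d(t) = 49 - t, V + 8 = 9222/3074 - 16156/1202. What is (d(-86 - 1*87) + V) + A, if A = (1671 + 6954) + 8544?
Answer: 10440908/601 ≈ 17373.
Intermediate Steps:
V = -11083/601 (V = -8 + (9222/3074 - 16156/1202) = -8 + (9222*(1/3074) - 16156*1/1202) = -8 + (3 - 8078/601) = -8 - 6275/601 = -11083/601 ≈ -18.441)
A = 17169 (A = 8625 + 8544 = 17169)
(d(-86 - 1*87) + V) + A = ((49 - (-86 - 1*87)) - 11083/601) + 17169 = ((49 - (-86 - 87)) - 11083/601) + 17169 = ((49 - 1*(-173)) - 11083/601) + 17169 = ((49 + 173) - 11083/601) + 17169 = (222 - 11083/601) + 17169 = 122339/601 + 17169 = 10440908/601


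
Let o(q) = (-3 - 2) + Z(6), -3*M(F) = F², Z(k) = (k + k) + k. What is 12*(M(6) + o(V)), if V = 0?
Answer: 12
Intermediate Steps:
Z(k) = 3*k (Z(k) = 2*k + k = 3*k)
M(F) = -F²/3
o(q) = 13 (o(q) = (-3 - 2) + 3*6 = -5 + 18 = 13)
12*(M(6) + o(V)) = 12*(-⅓*6² + 13) = 12*(-⅓*36 + 13) = 12*(-12 + 13) = 12*1 = 12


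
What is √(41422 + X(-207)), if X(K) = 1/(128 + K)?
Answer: 3*√28723847/79 ≈ 203.52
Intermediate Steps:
√(41422 + X(-207)) = √(41422 + 1/(128 - 207)) = √(41422 + 1/(-79)) = √(41422 - 1/79) = √(3272337/79) = 3*√28723847/79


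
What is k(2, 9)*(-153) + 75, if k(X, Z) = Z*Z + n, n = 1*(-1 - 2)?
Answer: -11859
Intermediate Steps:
n = -3 (n = 1*(-3) = -3)
k(X, Z) = -3 + Z² (k(X, Z) = Z*Z - 3 = Z² - 3 = -3 + Z²)
k(2, 9)*(-153) + 75 = (-3 + 9²)*(-153) + 75 = (-3 + 81)*(-153) + 75 = 78*(-153) + 75 = -11934 + 75 = -11859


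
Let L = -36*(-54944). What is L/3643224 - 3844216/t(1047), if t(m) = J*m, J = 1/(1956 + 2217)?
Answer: -811726134962072/52978549 ≈ -1.5322e+7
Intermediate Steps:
L = 1977984
J = 1/4173 ≈ 0.00023964
t(m) = m/4173
L/3643224 - 3844216/t(1047) = 1977984/3643224 - 3844216/((1/4173)*1047) = 1977984*(1/3643224) - 3844216/349/1391 = 82416/151801 - 3844216*1391/349 = 82416/151801 - 5347304456/349 = -811726134962072/52978549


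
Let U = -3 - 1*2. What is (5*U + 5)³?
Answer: -8000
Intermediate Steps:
U = -5 (U = -3 - 2 = -5)
(5*U + 5)³ = (5*(-5) + 5)³ = (-25 + 5)³ = (-20)³ = -8000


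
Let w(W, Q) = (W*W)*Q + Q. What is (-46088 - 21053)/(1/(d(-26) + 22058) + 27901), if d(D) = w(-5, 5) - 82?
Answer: -1484218946/616779507 ≈ -2.4064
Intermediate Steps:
w(W, Q) = Q + Q*W² (w(W, Q) = W²*Q + Q = Q*W² + Q = Q + Q*W²)
d(D) = 48 (d(D) = 5*(1 + (-5)²) - 82 = 5*(1 + 25) - 82 = 5*26 - 82 = 130 - 82 = 48)
(-46088 - 21053)/(1/(d(-26) + 22058) + 27901) = (-46088 - 21053)/(1/(48 + 22058) + 27901) = -67141/(1/22106 + 27901) = -67141/616779507/22106 = -67141*22106/616779507 = -1484218946/616779507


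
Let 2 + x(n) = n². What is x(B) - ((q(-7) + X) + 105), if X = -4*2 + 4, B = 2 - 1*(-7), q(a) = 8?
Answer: -30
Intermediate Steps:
B = 9 (B = 2 + 7 = 9)
X = -4 (X = -8 + 4 = -4)
x(n) = -2 + n²
x(B) - ((q(-7) + X) + 105) = (-2 + 9²) - ((8 - 4) + 105) = (-2 + 81) - (4 + 105) = 79 - 1*109 = 79 - 109 = -30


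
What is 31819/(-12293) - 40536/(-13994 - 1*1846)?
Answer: -79221/2704460 ≈ -0.029293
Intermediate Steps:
31819/(-12293) - 40536/(-13994 - 1*1846) = 31819*(-1/12293) - 40536/(-13994 - 1846) = -31819/12293 - 40536/(-15840) = -31819/12293 - 40536*(-1/15840) = -31819/12293 + 563/220 = -79221/2704460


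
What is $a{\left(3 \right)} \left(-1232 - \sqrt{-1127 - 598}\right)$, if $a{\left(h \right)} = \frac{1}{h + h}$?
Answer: $- \frac{616}{3} - \frac{5 i \sqrt{69}}{6} \approx -205.33 - 6.9222 i$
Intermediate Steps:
$a{\left(h \right)} = \frac{1}{2 h}$
$a{\left(3 \right)} \left(-1232 - \sqrt{-1127 - 598}\right) = \frac{1}{2 \cdot 3} \left(-1232 - \sqrt{-1127 - 598}\right) = \frac{1}{2} \cdot \frac{1}{3} \left(-1232 - \sqrt{-1725}\right) = \frac{-1232 - 5 i \sqrt{69}}{6} = - \frac{616}{3} - \frac{5 i \sqrt{69}}{6}$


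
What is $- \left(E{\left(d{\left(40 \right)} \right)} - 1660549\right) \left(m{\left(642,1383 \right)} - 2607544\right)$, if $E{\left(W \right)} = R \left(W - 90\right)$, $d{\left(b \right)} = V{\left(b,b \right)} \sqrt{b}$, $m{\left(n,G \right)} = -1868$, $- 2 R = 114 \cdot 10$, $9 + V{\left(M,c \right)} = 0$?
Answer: $-4199193651588 + 26772567120 \sqrt{10} \approx -4.1145 \cdot 10^{12}$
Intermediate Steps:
$V{\left(M,c \right)} = -9$ ($V{\left(M,c \right)} = -9 + 0 = -9$)
$R = -570$ ($R = - \frac{114 \cdot 10}{2} = \left(- \frac{1}{2}\right) 1140 = -570$)
$d{\left(b \right)} = - 9 \sqrt{b}$
$E{\left(W \right)} = 51300 - 570 W$ ($E{\left(W \right)} = - 570 \left(W - 90\right) = - 570 \left(-90 + W\right) = 51300 - 570 W$)
$- \left(E{\left(d{\left(40 \right)} \right)} - 1660549\right) \left(m{\left(642,1383 \right)} - 2607544\right) = - \left(\left(51300 - 570 \left(- 9 \sqrt{40}\right)\right) - 1660549\right) \left(-1868 - 2607544\right) = - \left(\left(51300 - 570 \left(- 9 \cdot 2 \sqrt{10}\right)\right) - 1660549\right) \left(-2609412\right) = - \left(\left(51300 - 570 \left(- 18 \sqrt{10}\right)\right) - 1660549\right) \left(-2609412\right) = - \left(\left(51300 + 10260 \sqrt{10}\right) - 1660549\right) \left(-2609412\right) = - \left(-1609249 + 10260 \sqrt{10}\right) \left(-2609412\right) = - (4199193651588 - 26772567120 \sqrt{10}) = -4199193651588 + 26772567120 \sqrt{10}$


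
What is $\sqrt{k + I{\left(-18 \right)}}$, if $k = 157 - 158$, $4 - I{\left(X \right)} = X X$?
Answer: $i \sqrt{321} \approx 17.916 i$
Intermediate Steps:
$I{\left(X \right)} = 4 - X^{2}$ ($I{\left(X \right)} = 4 - X X = 4 - X^{2}$)
$k = -1$
$\sqrt{k + I{\left(-18 \right)}} = \sqrt{-1 + \left(4 - \left(-18\right)^{2}\right)} = \sqrt{-1 + \left(4 - 324\right)} = \sqrt{-1 - 320} = \sqrt{-321} = i \sqrt{321}$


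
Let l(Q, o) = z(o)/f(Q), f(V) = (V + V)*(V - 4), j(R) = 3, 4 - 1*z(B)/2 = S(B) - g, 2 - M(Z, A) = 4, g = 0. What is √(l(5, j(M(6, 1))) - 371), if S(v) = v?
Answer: 3*I*√1030/5 ≈ 19.256*I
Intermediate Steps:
M(Z, A) = -2 (M(Z, A) = 2 - 1*4 = 2 - 4 = -2)
z(B) = 8 - 2*B (z(B) = 8 - 2*(B - 1*0) = 8 - 2*(B + 0) = 8 - 2*B)
f(V) = 2*V*(-4 + V) (f(V) = (2*V)*(-4 + V) = 2*V*(-4 + V))
l(Q, o) = (8 - 2*o)/(2*Q*(-4 + Q)) (l(Q, o) = (8 - 2*o)/((2*Q*(-4 + Q))) = (8 - 2*o)*(1/(2*Q*(-4 + Q))) = (8 - 2*o)/(2*Q*(-4 + Q)))
√(l(5, j(M(6, 1))) - 371) = √((4 - 1*3)/(5*(-4 + 5)) - 371) = √((⅕)*(4 - 3)/1 - 371) = √((⅕)*1*1 - 371) = √(⅕ - 371) = √(-1854/5) = 3*I*√1030/5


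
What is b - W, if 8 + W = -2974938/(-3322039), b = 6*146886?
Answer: 2927789724698/3322039 ≈ 8.8132e+5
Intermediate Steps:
b = 881316
W = -23601374/3322039 (W = -8 - 2974938/(-3322039) = -8 - 2974938*(-1/3322039) = -8 + 2974938/3322039 = -23601374/3322039 ≈ -7.1045)
b - W = 881316 - 1*(-23601374/3322039) = 881316 + 23601374/3322039 = 2927789724698/3322039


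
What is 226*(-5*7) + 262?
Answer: -7648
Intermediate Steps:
226*(-5*7) + 262 = 226*(-35) + 262 = -7910 + 262 = -7648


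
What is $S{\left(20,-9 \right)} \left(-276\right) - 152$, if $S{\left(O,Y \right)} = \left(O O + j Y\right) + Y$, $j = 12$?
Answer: $-78260$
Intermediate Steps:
$S{\left(O,Y \right)} = O^{2} + 13 Y$ ($S{\left(O,Y \right)} = \left(O O + 12 Y\right) + Y = \left(O^{2} + 12 Y\right) + Y = O^{2} + 13 Y$)
$S{\left(20,-9 \right)} \left(-276\right) - 152 = \left(20^{2} + 13 \left(-9\right)\right) \left(-276\right) - 152 = \left(400 - 117\right) \left(-276\right) - 152 = 283 \left(-276\right) - 152 = -78108 - 152 = -78260$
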